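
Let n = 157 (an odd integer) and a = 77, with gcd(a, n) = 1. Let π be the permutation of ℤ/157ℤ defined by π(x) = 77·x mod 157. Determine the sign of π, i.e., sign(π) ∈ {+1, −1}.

-1

Start at x=33: 33 → 29 → 35 → 26 → 118 → 137 → 30 → … (one orbit).
Cycle type of π: 156 + 1; total 2 cycles.
Σ(ℓ_i−1) = 157−2 = 155; sign = (−1)^155 = -1.
Zolotarev: (77|157) = -1, matching the cycle-count sign.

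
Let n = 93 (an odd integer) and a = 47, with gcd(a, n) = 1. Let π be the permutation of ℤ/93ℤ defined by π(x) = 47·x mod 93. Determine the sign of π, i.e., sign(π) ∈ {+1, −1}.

-1

Trace 8: π^k(8) = [8, 4, 2, 1, 47, 70, 35] for k=0..6.
14 cycles of lengths [10, 10, 10, 10, 10, 10, 5, 5, 5, 5, 5, 5, 2, 1].
With 14 cycles on 93 points, sign = (−1)^{93−14} = -1.
The Jacobi symbol (47|93) = -1 (Zolotarev) agrees.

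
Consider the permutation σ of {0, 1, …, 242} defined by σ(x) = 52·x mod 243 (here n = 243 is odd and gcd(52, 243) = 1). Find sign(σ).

+1

Orbit of 109 under x↦52x: [109, 79, 220, 19, 16, 103, 10]… (length divides ord_243(52)).
11 cycles of lengths [81, 81, 27, 27, 9, 9, 3, 3, 1, 1, 1].
n − c = 243 − 11 = 232; sign = (−1)^232 = +1.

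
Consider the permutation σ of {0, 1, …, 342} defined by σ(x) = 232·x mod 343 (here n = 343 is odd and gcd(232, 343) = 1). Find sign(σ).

Start at x=211: 211 → 246 → 134 → 218 → 155 → 288 → 274 → … (one orbit).
19 cycles of lengths [49, 49, 49, 49, 49, 49, 7, 7, 7, 7, 7, 7, 1, 1, 1, 1, 1, 1, 1].
19 cycles on 343: each ℓ→(−1)^(ℓ−1), product (−1)^324 = +1.
Via Zolotarev, sign(π_{232}) = (232|343) = +1.

+1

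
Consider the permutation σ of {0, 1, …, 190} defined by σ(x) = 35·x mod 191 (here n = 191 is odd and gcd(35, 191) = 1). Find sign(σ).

-1

Trace 118: π^k(118) = [118, 119, 154, 42, 133, 71, 2] for k=0..6.
Cycle type of π: 190 + 1; total 2 cycles.
Σ(ℓ_i−1) = 191−2 = 189; sign = (−1)^189 = -1.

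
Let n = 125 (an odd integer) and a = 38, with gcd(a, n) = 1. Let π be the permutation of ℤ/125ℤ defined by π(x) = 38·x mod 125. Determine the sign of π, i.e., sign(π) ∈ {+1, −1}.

Orbit of 19 under x↦38x: [19, 97, 61, 68, 84, 67, 46]… (length divides ord_125(38)).
Cycle lengths of π_38 on ℤ/125ℤ: [100, 20, 4, 1]; 4 cycles in total.
n − c = 125 − 4 = 121; sign = (−1)^121 = -1.
(38|125)_J = -1 (Zolotarev's lemma cross-check).

-1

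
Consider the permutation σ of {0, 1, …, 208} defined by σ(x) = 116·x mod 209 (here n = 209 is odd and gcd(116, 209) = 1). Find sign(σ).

Start at x=47: 47 → 18 → 207 → 186 → 49 → 41 → 158 → … (one orbit).
Cycle lengths of π_116 on ℤ/209ℤ: [90, 90, 18, 10, 1]; 5 cycles in total.
With 5 cycles on 209 points, sign = (−1)^{209−5} = +1.

+1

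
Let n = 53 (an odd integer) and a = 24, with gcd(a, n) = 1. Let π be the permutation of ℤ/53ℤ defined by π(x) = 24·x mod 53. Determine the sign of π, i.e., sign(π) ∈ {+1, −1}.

+1

Trace 49: π^k(49) = [49, 10, 28, 36, 16, 13, 47] for k=0..6.
Cycle lengths of π_24 on ℤ/53ℤ: [13, 13, 13, 13, 1]; 5 cycles in total.
sign(π) = (−1)^{n − #cycles} = (−1)^{53−5} = (−1)^48 = +1.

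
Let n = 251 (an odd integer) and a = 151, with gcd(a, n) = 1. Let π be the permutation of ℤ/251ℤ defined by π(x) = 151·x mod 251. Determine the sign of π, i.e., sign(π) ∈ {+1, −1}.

-1

Orbit of 149 under x↦151x: [149, 160, 64, 126, 201, 231, 243]… (length divides ord_251(151)).
Cycle lengths of π_151 on ℤ/251ℤ: [50, 50, 50, 50, 50, 1]; 6 cycles in total.
Σ(ℓ_i−1) = 251−6 = 245; sign = (−1)^245 = -1.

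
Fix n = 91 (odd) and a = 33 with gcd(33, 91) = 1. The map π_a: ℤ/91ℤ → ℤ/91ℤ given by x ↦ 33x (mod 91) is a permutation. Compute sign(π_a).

Start at x=9: 9 → 24 → 64 → 19 → 81 → 34 → 30 → … (one orbit).
Cycle type of π: 12×7 + 6 + 1; total 9 cycles.
With 9 cycles on 91 points, sign = (−1)^{91−9} = +1.
Zolotarev: (33|91) = +1, matching the cycle-count sign.

+1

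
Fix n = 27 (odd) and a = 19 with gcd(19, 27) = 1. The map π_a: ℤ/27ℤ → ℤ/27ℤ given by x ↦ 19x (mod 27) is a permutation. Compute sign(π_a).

Trace 1: π^k(1) = [1, 19, 10] for k=0..2.
The orbit structure of x ↦ 19x mod 27: 15 orbits of sizes [3, 3, 3, 3, 3, 3, 1, 1, 1, 1, 1, 1, 1, 1, 1].
Σ(ℓ_i−1) = 27−15 = 12; sign = (−1)^12 = +1.
(19|27)_J = +1 (Zolotarev's lemma cross-check).

+1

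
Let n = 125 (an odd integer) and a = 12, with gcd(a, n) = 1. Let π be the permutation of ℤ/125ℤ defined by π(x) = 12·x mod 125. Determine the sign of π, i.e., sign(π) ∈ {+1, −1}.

Start at x=58: 58 → 71 → 102 → 99 → 63 → 6 → 72 → … (one orbit).
4 cycles of lengths [100, 20, 4, 1].
125 − 4 = 121 transpositions; sign(π) = (−1)^121 = -1.

-1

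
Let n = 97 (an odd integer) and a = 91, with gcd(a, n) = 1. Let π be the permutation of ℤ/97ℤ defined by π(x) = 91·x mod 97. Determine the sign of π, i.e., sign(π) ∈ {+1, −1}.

Trace 36: π^k(36) = [36, 75, 35, 81, 96, 6, 61] for k=0..6.
Decompose π into cycles: lengths [12, 12, 12, 12, 12, 12, 12, 12, 1] (9 cycles, including the fixed point 0).
9 cycles on 97: each ℓ→(−1)^(ℓ−1), product (−1)^88 = +1.
(91|97)_J = +1 (Zolotarev's lemma cross-check).

+1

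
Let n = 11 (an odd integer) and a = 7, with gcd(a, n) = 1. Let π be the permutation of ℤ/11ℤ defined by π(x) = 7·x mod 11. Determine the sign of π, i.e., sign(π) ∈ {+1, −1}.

Start at x=8: 8 → 1 → 7 → 5 → 2 → 3 → 10 → … (one orbit).
The orbit structure of x ↦ 7x mod 11: 2 orbits of sizes [10, 1].
n − c = 11 − 2 = 9; sign = (−1)^9 = -1.
(7|11)_J = -1 (Zolotarev's lemma cross-check).

-1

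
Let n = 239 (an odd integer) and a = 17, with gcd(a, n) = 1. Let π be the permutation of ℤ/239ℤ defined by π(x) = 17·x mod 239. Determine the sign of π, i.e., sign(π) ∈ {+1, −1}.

+1

Orbit of 201 under x↦17x: [201, 71, 12, 204, 122, 162, 125]… (length divides ord_239(17)).
Cycle lengths of π_17 on ℤ/239ℤ: [119, 119, 1]; 3 cycles in total.
Σ(ℓ_i−1) = 239−3 = 236; sign = (−1)^236 = +1.
Check: (17/239) = +1 by Zolotarev.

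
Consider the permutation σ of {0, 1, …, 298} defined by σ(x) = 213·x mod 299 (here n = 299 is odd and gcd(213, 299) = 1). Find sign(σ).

-1

Orbit of 131 under x↦213x: [131, 96, 116, 190, 105, 239, 77]… (length divides ord_299(213)).
Decompose π into cycles: lengths [44, 44, 44, 44, 44, 44, 11, 11, 4, 4, 4, 1] (12 cycles, including the fixed point 0).
sign(π) = (−1)^{n − #cycles} = (−1)^{299−12} = (−1)^287 = -1.
(213|299)_J = -1 (Zolotarev's lemma cross-check).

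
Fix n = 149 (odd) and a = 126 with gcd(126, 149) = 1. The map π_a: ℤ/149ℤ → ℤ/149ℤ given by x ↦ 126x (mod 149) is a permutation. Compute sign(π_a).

-1

Start at x=60: 60 → 110 → 3 → 80 → 97 → 4 → 57 → … (one orbit).
Cycle lengths of π_126 on ℤ/149ℤ: [148, 1]; 2 cycles in total.
2 cycles on 149: each ℓ→(−1)^(ℓ−1), product (−1)^147 = -1.
Zolotarev: (126|149) = -1, matching the cycle-count sign.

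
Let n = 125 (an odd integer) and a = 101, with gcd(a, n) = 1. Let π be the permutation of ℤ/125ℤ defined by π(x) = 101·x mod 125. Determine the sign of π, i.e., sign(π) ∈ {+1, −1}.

Trace 76: π^k(76) = [76, 51, 26, 1, 101] for k=0..4.
Decompose π into cycles: lengths [5, 5, 5, 5, 5, 5, 5, 5, 5, 5, 5, 5, 5, 5, 5, 5, 5, 5, 5, 5, 1, 1, 1, 1, 1, 1, 1, 1, 1, 1, 1, 1, 1, 1, 1, 1, 1, 1, 1, 1, 1, 1, 1, 1, 1] (45 cycles, including the fixed point 0).
With 45 cycles on 125 points, sign = (−1)^{125−45} = +1.

+1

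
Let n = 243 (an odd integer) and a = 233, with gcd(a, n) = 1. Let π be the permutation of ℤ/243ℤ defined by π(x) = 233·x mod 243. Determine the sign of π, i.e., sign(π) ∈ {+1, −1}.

-1

Start at x=82: 82 → 152 → 181 → 134 → 118 → 35 → 136 → … (one orbit).
The orbit structure of x ↦ 233x mod 243: 14 orbits of sizes [54, 54, 54, 18, 18, 18, 6, 6, 6, 2, 2, 2, 2, 1].
243 − 14 = 229 transpositions; sign(π) = (−1)^229 = -1.
Zolotarev: (233|243) = -1, matching the cycle-count sign.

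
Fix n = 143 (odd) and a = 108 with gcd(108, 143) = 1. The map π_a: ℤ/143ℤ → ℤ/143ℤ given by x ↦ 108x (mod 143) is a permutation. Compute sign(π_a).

+1

Start at x=9: 9 → 114 → 14 → 82 → 133 → 64 → 48 → … (one orbit).
π_108 has 9 disjoint cycles with lengths [30, 30, 30, 30, 6, 6, 5, 5, 1] on {0,…,142}.
n − c = 143 − 9 = 134; sign = (−1)^134 = +1.
Check: (108/143) = +1 by Zolotarev.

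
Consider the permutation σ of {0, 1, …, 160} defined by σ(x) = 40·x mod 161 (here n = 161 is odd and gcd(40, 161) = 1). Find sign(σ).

Trace 20: π^k(20) = [20, 156, 122, 50, 68, 144, 125] for k=0..6.
Cycle type of π: 66×2 + 22 + 6 + 1; total 5 cycles.
sign(π) = (−1)^{n − #cycles} = (−1)^{161−5} = (−1)^156 = +1.

+1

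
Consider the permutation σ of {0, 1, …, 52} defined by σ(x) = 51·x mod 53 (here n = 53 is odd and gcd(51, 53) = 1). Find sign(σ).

-1

Orbit of 25 under x↦51x: [25, 3, 47, 12, 29, 48, 10]… (length divides ord_53(51)).
The orbit structure of x ↦ 51x mod 53: 2 orbits of sizes [52, 1].
n − c = 53 − 2 = 51; sign = (−1)^51 = -1.
The Jacobi symbol (51|53) = -1 (Zolotarev) agrees.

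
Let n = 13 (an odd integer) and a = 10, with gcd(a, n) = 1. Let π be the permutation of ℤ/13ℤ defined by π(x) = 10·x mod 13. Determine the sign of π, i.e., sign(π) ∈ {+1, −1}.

+1

Orbit of 3 under x↦10x: [3, 4, 1, 10, 9, 12]… (length divides ord_13(10)).
Decompose π into cycles: lengths [6, 6, 1] (3 cycles, including the fixed point 0).
With 3 cycles on 13 points, sign = (−1)^{13−3} = +1.
Via Zolotarev, sign(π_{10}) = (10|13) = +1.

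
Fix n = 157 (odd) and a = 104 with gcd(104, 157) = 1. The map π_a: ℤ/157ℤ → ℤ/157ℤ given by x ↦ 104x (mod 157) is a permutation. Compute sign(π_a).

-1

Start at x=126: 126 → 73 → 56 → 15 → 147 → 59 → 13 → … (one orbit).
π_104 has 2 disjoint cycles with lengths [156, 1] on {0,…,156}.
Σ(ℓ_i−1) = 157−2 = 155; sign = (−1)^155 = -1.
Check: (104/157) = -1 by Zolotarev.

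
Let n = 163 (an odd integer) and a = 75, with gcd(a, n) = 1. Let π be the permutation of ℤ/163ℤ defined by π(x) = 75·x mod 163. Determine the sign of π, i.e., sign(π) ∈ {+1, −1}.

-1

Trace 45: π^k(45) = [45, 115, 149, 91, 142, 55, 50] for k=0..6.
Decompose π into cycles: lengths [162, 1] (2 cycles, including the fixed point 0).
163 − 2 = 161 transpositions; sign(π) = (−1)^161 = -1.
Zolotarev: (75|163) = -1, matching the cycle-count sign.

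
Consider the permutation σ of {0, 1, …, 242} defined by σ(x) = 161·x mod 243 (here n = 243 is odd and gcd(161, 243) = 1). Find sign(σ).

-1

Orbit of 242 under x↦161x: [242, 82, 80, 1, 161, 163]… (length divides ord_243(161)).
Cycle lengths of π_161 on ℤ/243ℤ: [6, 6, 6, 6, 6, 6, 6, 6, 6, 6, 6, 6, 6, 6, 6, 6, 6, 6, 6, 6, 6, 6, 6, 6, 6, 6, 6, 2, 2, 2, 2, 2, 2, 2, 2, 2, 2, 2, 2, 2, 2, 2, 2, 2, 2, 2, 2, 2, 2, 2, 2, 2, 2, 2, 2, 2, 2, 2, 2, 2, 2, 2, 2, 2, 2, 2, 2, 1]; 68 cycles in total.
With 68 cycles on 243 points, sign = (−1)^{243−68} = -1.
Zolotarev: (161|243) = -1, matching the cycle-count sign.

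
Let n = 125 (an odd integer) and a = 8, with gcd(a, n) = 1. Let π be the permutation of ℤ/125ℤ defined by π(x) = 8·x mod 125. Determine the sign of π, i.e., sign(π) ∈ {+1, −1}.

Start at x=122: 122 → 101 → 58 → 89 → 87 → 71 → 68 → … (one orbit).
Cycle type of π: 100 + 20 + 4 + 1; total 4 cycles.
With 4 cycles on 125 points, sign = (−1)^{125−4} = -1.
Check: (8/125) = -1 by Zolotarev.

-1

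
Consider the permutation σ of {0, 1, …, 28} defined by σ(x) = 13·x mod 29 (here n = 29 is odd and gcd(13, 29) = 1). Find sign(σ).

Trace 25: π^k(25) = [25, 6, 20, 28, 16, 5, 7] for k=0..6.
The orbit structure of x ↦ 13x mod 29: 3 orbits of sizes [14, 14, 1].
3 cycles on 29: each ℓ→(−1)^(ℓ−1), product (−1)^26 = +1.

+1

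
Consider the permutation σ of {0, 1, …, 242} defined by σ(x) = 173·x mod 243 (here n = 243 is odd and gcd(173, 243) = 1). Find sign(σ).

Trace 218: π^k(218) = [218, 49, 215, 16, 95, 154, 155] for k=0..6.
The orbit structure of x ↦ 173x mod 243: 6 orbits of sizes [162, 54, 18, 6, 2, 1].
Σ(ℓ_i−1) = 243−6 = 237; sign = (−1)^237 = -1.

-1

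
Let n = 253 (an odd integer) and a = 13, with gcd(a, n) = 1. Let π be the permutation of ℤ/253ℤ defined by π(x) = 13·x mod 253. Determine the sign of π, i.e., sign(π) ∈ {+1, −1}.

-1

Start at x=188: 188 → 167 → 147 → 140 → 49 → 131 → 185 → … (one orbit).
The orbit structure of x ↦ 13x mod 253: 6 orbits of sizes [110, 110, 11, 11, 10, 1].
With 6 cycles on 253 points, sign = (−1)^{253−6} = -1.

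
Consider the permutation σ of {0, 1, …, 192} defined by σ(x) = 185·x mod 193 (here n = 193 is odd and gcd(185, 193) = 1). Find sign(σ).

Orbit of 23 under x↦185x: [23, 9, 121, 190, 24, 1, 185]… (length divides ord_193(185)).
Cycle lengths of π_185 on ℤ/193ℤ: [32, 32, 32, 32, 32, 32, 1]; 7 cycles in total.
193 − 7 = 186 transpositions; sign(π) = (−1)^186 = +1.

+1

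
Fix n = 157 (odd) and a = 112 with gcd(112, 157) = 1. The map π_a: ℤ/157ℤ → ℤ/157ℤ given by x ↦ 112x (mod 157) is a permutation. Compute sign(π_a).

-1

Start at x=112: 112 → 141 → 92 → 99 → 98 → 143 → 2 → … (one orbit).
4 cycles of lengths [52, 52, 52, 1].
Σ(ℓ_i−1) = 157−4 = 153; sign = (−1)^153 = -1.
Check: (112/157) = -1 by Zolotarev.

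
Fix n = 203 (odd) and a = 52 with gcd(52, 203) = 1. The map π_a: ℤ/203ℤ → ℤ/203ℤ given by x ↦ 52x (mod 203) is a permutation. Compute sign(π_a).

Start at x=117: 117 → 197 → 94 → 16 → 20 → 25 → 82 → … (one orbit).
Decompose π into cycles: lengths [42, 42, 42, 42, 7, 7, 7, 7, 6, 1] (10 cycles, including the fixed point 0).
203 − 10 = 193 transpositions; sign(π) = (−1)^193 = -1.

-1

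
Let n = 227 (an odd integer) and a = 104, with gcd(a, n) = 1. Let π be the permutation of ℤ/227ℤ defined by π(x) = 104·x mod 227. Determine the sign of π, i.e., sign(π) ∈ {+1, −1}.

+1

Trace 210: π^k(210) = [210, 48, 225, 19, 160, 69, 139] for k=0..6.
Decompose π into cycles: lengths [113, 113, 1] (3 cycles, including the fixed point 0).
With 3 cycles on 227 points, sign = (−1)^{227−3} = +1.
Zolotarev: (104|227) = +1, matching the cycle-count sign.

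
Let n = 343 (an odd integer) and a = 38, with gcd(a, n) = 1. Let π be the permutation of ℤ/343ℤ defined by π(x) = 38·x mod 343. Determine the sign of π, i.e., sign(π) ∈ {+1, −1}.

Start at x=101: 101 → 65 → 69 → 221 → 166 → 134 → 290 → … (one orbit).
Decompose π into cycles: lengths [294, 42, 6, 1] (4 cycles, including the fixed point 0).
With 4 cycles on 343 points, sign = (−1)^{343−4} = -1.

-1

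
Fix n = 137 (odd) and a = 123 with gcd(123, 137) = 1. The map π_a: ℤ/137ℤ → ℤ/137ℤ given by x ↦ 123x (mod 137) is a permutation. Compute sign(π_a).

+1

Start at x=56: 56 → 38 → 16 → 50 → 122 → 73 → 74 → … (one orbit).
The orbit structure of x ↦ 123x mod 137: 9 orbits of sizes [17, 17, 17, 17, 17, 17, 17, 17, 1].
137 − 9 = 128 transpositions; sign(π) = (−1)^128 = +1.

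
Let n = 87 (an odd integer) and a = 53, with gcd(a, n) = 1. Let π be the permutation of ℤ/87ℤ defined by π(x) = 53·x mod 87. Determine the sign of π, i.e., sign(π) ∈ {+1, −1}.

-1

Orbit of 65 under x↦53x: [65, 52, 59, 82, 83, 49, 74]… (length divides ord_87(53)).
Decompose π into cycles: lengths [14, 14, 14, 14, 7, 7, 7, 7, 2, 1] (10 cycles, including the fixed point 0).
With 10 cycles on 87 points, sign = (−1)^{87−10} = -1.
The Jacobi symbol (53|87) = -1 (Zolotarev) agrees.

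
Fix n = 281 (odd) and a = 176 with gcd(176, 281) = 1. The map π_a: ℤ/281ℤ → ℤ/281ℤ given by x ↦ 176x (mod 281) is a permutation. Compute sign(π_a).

-1

Start at x=106: 106 → 110 → 252 → 235 → 53 → 55 → 126 → … (one orbit).
The orbit structure of x ↦ 176x mod 281: 2 orbits of sizes [280, 1].
281 − 2 = 279 transpositions; sign(π) = (−1)^279 = -1.
The Jacobi symbol (176|281) = -1 (Zolotarev) agrees.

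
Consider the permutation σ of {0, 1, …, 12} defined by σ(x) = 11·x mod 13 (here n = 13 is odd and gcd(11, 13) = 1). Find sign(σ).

Orbit of 8 under x↦11x: [8, 10, 6, 1, 11, 4, 5]… (length divides ord_13(11)).
Cycle lengths of π_11 on ℤ/13ℤ: [12, 1]; 2 cycles in total.
With 2 cycles on 13 points, sign = (−1)^{13−2} = -1.
Zolotarev: (11|13) = -1, matching the cycle-count sign.

-1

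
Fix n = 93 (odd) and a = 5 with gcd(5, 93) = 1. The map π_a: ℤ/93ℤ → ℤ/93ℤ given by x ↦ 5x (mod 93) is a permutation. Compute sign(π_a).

-1

Start at x=32: 32 → 67 → 56 → 1 → 5 → 25 → 32 (one orbit).
Decompose π into cycles: lengths [6, 6, 6, 6, 6, 6, 6, 6, 6, 6, 3, 3, 3, 3, 3, 3, 3, 3, 3, 3, 2, 1] (22 cycles, including the fixed point 0).
n − c = 93 − 22 = 71; sign = (−1)^71 = -1.
Check: (5/93) = -1 by Zolotarev.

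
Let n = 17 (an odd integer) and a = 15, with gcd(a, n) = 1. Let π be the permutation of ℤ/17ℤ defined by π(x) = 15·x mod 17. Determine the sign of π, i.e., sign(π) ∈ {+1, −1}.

+1

Orbit of 16 under x↦15x: [16, 2, 13, 8, 1, 15, 4]… (length divides ord_17(15)).
Cycle type of π: 8×2 + 1; total 3 cycles.
17 − 3 = 14 transpositions; sign(π) = (−1)^14 = +1.
(15|17)_J = +1 (Zolotarev's lemma cross-check).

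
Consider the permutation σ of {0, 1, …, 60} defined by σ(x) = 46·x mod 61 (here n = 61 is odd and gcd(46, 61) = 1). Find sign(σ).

Trace 9: π^k(9) = [9, 48, 12, 3, 16, 4, 1] for k=0..6.
The orbit structure of x ↦ 46x mod 61: 3 orbits of sizes [30, 30, 1].
With 3 cycles on 61 points, sign = (−1)^{61−3} = +1.

+1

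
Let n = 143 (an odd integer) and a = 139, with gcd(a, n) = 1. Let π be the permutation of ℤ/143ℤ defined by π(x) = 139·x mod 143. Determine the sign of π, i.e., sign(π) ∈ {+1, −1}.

Start at x=74: 74 → 133 → 40 → 126 → 68 → 14 → 87 → … (one orbit).
Cycle lengths of π_139 on ℤ/143ℤ: [30, 30, 30, 30, 10, 3, 3, 3, 3, 1]; 10 cycles in total.
Σ(ℓ_i−1) = 143−10 = 133; sign = (−1)^133 = -1.

-1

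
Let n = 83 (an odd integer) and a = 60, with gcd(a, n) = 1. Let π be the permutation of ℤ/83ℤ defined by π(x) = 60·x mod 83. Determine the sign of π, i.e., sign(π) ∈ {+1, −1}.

Start at x=75: 75 → 18 → 1 → 60 → 31 → 34 → 48 → … (one orbit).
The orbit structure of x ↦ 60x mod 83: 2 orbits of sizes [82, 1].
2 cycles on 83: each ℓ→(−1)^(ℓ−1), product (−1)^81 = -1.
Check: (60/83) = -1 by Zolotarev.

-1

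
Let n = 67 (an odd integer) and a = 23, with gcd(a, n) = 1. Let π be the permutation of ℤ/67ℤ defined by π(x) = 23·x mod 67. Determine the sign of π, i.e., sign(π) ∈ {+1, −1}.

+1

Orbit of 4 under x↦23x: [4, 25, 39, 26, 62, 19, 35]… (length divides ord_67(23)).
The orbit structure of x ↦ 23x mod 67: 3 orbits of sizes [33, 33, 1].
Σ(ℓ_i−1) = 67−3 = 64; sign = (−1)^64 = +1.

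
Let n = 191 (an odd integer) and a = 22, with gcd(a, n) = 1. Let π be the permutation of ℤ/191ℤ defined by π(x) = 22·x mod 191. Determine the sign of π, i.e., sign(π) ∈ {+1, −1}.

-1

Orbit of 91 under x↦22x: [91, 92, 114, 25, 168, 67, 137]… (length divides ord_191(22)).
π_22 has 2 disjoint cycles with lengths [190, 1] on {0,…,190}.
n − c = 191 − 2 = 189; sign = (−1)^189 = -1.
Via Zolotarev, sign(π_{22}) = (22|191) = -1.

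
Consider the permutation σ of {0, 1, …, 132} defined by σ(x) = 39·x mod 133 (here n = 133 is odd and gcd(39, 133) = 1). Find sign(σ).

Start at x=1: 1 → 39 → 58 → 1 (one orbit).
The orbit structure of x ↦ 39x mod 133: 57 orbits of sizes [3, 3, 3, 3, 3, 3, 3, 3, 3, 3, 3, 3, 3, 3, 3, 3, 3, 3, 3, 3, 3, 3, 3, 3, 3, 3, 3, 3, 3, 3, 3, 3, 3, 3, 3, 3, 3, 3, 1, 1, 1, 1, 1, 1, 1, 1, 1, 1, 1, 1, 1, 1, 1, 1, 1, 1, 1].
With 57 cycles on 133 points, sign = (−1)^{133−57} = +1.
Check: (39/133) = +1 by Zolotarev.

+1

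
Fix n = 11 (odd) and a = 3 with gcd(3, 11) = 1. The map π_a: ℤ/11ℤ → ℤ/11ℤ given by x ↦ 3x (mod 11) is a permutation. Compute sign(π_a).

Start at x=4: 4 → 1 → 3 → 9 → 5 → 4 (one orbit).
The orbit structure of x ↦ 3x mod 11: 3 orbits of sizes [5, 5, 1].
With 3 cycles on 11 points, sign = (−1)^{11−3} = +1.
Via Zolotarev, sign(π_{3}) = (3|11) = +1.

+1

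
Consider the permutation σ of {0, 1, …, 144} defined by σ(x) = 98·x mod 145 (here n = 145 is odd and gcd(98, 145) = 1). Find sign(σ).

Orbit of 3 under x↦98x: [3, 4, 102, 136, 133, 129, 27]… (length divides ord_145(98)).
π_98 has 7 disjoint cycles with lengths [28, 28, 28, 28, 28, 4, 1] on {0,…,144}.
sign(π) = (−1)^{n − #cycles} = (−1)^{145−7} = (−1)^138 = +1.
Check: (98/145) = +1 by Zolotarev.

+1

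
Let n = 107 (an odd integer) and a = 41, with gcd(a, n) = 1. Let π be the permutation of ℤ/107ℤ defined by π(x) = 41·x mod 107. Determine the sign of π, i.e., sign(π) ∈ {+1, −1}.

Orbit of 25 under x↦41x: [25, 62, 81, 4, 57, 90, 52]… (length divides ord_107(41)).
The orbit structure of x ↦ 41x mod 107: 3 orbits of sizes [53, 53, 1].
Σ(ℓ_i−1) = 107−3 = 104; sign = (−1)^104 = +1.

+1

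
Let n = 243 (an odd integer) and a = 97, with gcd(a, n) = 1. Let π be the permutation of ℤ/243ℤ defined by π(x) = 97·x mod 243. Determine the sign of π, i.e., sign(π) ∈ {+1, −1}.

+1

Orbit of 7 under x↦97x: [7, 193, 10, 241, 49, 136, 70]… (length divides ord_243(97)).
The orbit structure of x ↦ 97x mod 243: 11 orbits of sizes [81, 81, 27, 27, 9, 9, 3, 3, 1, 1, 1].
Σ(ℓ_i−1) = 243−11 = 232; sign = (−1)^232 = +1.
The Jacobi symbol (97|243) = +1 (Zolotarev) agrees.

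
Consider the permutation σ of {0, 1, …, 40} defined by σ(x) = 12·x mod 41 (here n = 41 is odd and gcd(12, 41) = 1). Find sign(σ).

Trace 27: π^k(27) = [27, 37, 34, 39, 17, 40, 29] for k=0..6.
π_12 has 2 disjoint cycles with lengths [40, 1] on {0,…,40}.
With 2 cycles on 41 points, sign = (−1)^{41−2} = -1.

-1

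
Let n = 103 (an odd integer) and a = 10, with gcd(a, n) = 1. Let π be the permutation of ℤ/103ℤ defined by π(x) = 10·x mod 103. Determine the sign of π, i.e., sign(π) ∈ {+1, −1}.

-1

Start at x=10: 10 → 100 → 73 → 9 → 90 → 76 → 39 → … (one orbit).
π_10 has 4 disjoint cycles with lengths [34, 34, 34, 1] on {0,…,102}.
Σ(ℓ_i−1) = 103−4 = 99; sign = (−1)^99 = -1.
Zolotarev: (10|103) = -1, matching the cycle-count sign.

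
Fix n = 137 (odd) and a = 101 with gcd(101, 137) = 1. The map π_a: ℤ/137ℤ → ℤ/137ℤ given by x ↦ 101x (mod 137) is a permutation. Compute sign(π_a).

+1

Orbit of 1 under x↦101x: [1, 101, 63, 61, 133, 7, 22]… (length divides ord_137(101)).
3 cycles of lengths [68, 68, 1].
137 − 3 = 134 transpositions; sign(π) = (−1)^134 = +1.
Zolotarev: (101|137) = +1, matching the cycle-count sign.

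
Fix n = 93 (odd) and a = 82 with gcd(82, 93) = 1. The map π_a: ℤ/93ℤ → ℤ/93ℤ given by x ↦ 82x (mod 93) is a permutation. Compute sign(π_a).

Orbit of 16 under x↦82x: [16, 10, 76, 1, 82, 28, 64]… (length divides ord_93(82)).
π_82 has 9 disjoint cycles with lengths [15, 15, 15, 15, 15, 15, 1, 1, 1] on {0,…,92}.
Σ(ℓ_i−1) = 93−9 = 84; sign = (−1)^84 = +1.

+1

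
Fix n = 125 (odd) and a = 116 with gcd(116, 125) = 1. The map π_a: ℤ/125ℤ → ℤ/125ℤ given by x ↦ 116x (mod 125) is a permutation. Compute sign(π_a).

+1

Start at x=41: 41 → 6 → 71 → 111 → 1 → 116 → 81 → … (one orbit).
Cycle type of π: 25×4 + 5×4 + 1×5; total 13 cycles.
With 13 cycles on 125 points, sign = (−1)^{125−13} = +1.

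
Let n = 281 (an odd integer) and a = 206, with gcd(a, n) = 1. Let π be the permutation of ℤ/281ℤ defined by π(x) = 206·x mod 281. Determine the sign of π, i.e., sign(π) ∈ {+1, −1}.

Orbit of 253 under x↦206x: [253, 133, 141, 103, 143, 234, 153]… (length divides ord_281(206)).
Decompose π into cycles: lengths [280, 1] (2 cycles, including the fixed point 0).
With 2 cycles on 281 points, sign = (−1)^{281−2} = -1.

-1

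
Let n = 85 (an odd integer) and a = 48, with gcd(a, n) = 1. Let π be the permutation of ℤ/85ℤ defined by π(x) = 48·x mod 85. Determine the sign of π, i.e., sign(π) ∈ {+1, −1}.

+1

Trace 81: π^k(81) = [81, 63, 49, 57, 16, 3, 59] for k=0..6.
Cycle type of π: 16×5 + 4 + 1; total 7 cycles.
Σ(ℓ_i−1) = 85−7 = 78; sign = (−1)^78 = +1.
The Jacobi symbol (48|85) = +1 (Zolotarev) agrees.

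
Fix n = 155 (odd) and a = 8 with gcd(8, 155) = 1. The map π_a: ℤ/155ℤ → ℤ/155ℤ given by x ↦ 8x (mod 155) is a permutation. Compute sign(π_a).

-1

Start at x=64: 64 → 47 → 66 → 63 → 39 → 2 → 16 → … (one orbit).
Cycle type of π: 20×6 + 5×6 + 4 + 1; total 14 cycles.
n − c = 155 − 14 = 141; sign = (−1)^141 = -1.
The Jacobi symbol (8|155) = -1 (Zolotarev) agrees.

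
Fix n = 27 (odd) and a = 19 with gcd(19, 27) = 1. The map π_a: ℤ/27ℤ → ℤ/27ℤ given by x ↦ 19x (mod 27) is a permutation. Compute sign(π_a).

+1

Start at x=10: 10 → 1 → 19 → 10 (one orbit).
Decompose π into cycles: lengths [3, 3, 3, 3, 3, 3, 1, 1, 1, 1, 1, 1, 1, 1, 1] (15 cycles, including the fixed point 0).
sign(π) = (−1)^{n − #cycles} = (−1)^{27−15} = (−1)^12 = +1.
Check: (19/27) = +1 by Zolotarev.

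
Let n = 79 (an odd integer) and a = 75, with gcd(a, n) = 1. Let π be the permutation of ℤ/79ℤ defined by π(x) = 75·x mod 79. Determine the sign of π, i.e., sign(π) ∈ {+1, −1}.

Trace 60: π^k(60) = [60, 76, 12, 31, 34, 22, 70] for k=0..6.
The orbit structure of x ↦ 75x mod 79: 2 orbits of sizes [78, 1].
79 − 2 = 77 transpositions; sign(π) = (−1)^77 = -1.
The Jacobi symbol (75|79) = -1 (Zolotarev) agrees.

-1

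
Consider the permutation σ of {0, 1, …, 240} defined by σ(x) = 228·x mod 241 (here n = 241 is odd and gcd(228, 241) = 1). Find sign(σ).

-1

Start at x=42: 42 → 177 → 109 → 29 → 105 → 81 → 152 → … (one orbit).
Decompose π into cycles: lengths [240, 1] (2 cycles, including the fixed point 0).
2 cycles on 241: each ℓ→(−1)^(ℓ−1), product (−1)^239 = -1.
The Jacobi symbol (228|241) = -1 (Zolotarev) agrees.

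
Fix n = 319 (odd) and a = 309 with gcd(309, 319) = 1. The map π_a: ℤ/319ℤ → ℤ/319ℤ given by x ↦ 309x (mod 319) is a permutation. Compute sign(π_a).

Trace 122: π^k(122) = [122, 56, 78, 177, 144, 155, 45] for k=0..6.
Cycle type of π: 28×11 + 1×11; total 22 cycles.
22 cycles on 319: each ℓ→(−1)^(ℓ−1), product (−1)^297 = -1.
Zolotarev: (309|319) = -1, matching the cycle-count sign.

-1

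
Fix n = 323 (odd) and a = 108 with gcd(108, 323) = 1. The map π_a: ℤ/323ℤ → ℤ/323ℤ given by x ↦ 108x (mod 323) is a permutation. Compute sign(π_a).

Orbit of 195 under x↦108x: [195, 65, 237, 79, 134, 260, 302]… (length divides ord_323(108)).
5 cycles of lengths [144, 144, 18, 16, 1].
5 cycles on 323: each ℓ→(−1)^(ℓ−1), product (−1)^318 = +1.
Via Zolotarev, sign(π_{108}) = (108|323) = +1.

+1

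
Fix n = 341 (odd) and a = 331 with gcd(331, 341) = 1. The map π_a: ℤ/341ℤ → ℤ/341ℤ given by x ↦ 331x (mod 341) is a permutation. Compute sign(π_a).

-1

Orbit of 309 under x↦331x: [309, 320, 210, 287, 199, 56, 122]… (length divides ord_341(331)).
Cycle lengths of π_331 on ℤ/341ℤ: [30, 30, 30, 30, 30, 30, 30, 30, 30, 30, 30, 1, 1, 1, 1, 1, 1, 1, 1, 1, 1, 1]; 22 cycles in total.
341 − 22 = 319 transpositions; sign(π) = (−1)^319 = -1.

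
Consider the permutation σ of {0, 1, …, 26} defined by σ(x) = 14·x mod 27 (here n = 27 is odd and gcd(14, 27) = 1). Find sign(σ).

-1

Start at x=13: 13 → 20 → 10 → 5 → 16 → 8 → 4 → … (one orbit).
4 cycles of lengths [18, 6, 2, 1].
n − c = 27 − 4 = 23; sign = (−1)^23 = -1.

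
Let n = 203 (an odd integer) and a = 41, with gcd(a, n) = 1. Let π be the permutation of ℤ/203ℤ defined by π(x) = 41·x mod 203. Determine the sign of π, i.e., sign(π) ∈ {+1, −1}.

Start at x=57: 57 → 104 → 1 → 41 → 57 (one orbit).
53 cycles of lengths [4, 4, 4, 4, 4, 4, 4, 4, 4, 4, 4, 4, 4, 4, 4, 4, 4, 4, 4, 4, 4, 4, 4, 4, 4, 4, 4, 4, 4, 4, 4, 4, 4, 4, 4, 4, 4, 4, 4, 4, 4, 4, 4, 4, 4, 4, 4, 4, 4, 2, 2, 2, 1].
With 53 cycles on 203 points, sign = (−1)^{203−53} = +1.
(41|203)_J = +1 (Zolotarev's lemma cross-check).

+1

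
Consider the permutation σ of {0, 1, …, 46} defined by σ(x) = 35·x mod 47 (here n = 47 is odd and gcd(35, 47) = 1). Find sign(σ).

Orbit of 34 under x↦35x: [34, 15, 8, 45, 24, 41, 25]… (length divides ord_47(35)).
Decompose π into cycles: lengths [46, 1] (2 cycles, including the fixed point 0).
sign(π) = (−1)^{n − #cycles} = (−1)^{47−2} = (−1)^45 = -1.

-1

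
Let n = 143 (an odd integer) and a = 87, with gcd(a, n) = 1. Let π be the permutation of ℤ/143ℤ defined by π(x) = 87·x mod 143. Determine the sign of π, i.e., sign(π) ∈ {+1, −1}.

-1

Orbit of 1 under x↦87x: [1, 87, 133, 131, 100, 120]… (length divides ord_143(87)).
π_87 has 30 disjoint cycles with lengths [6, 6, 6, 6, 6, 6, 6, 6, 6, 6, 6, 6, 6, 6, 6, 6, 6, 6, 6, 6, 3, 3, 3, 3, 2, 2, 2, 2, 2, 1] on {0,…,142}.
With 30 cycles on 143 points, sign = (−1)^{143−30} = -1.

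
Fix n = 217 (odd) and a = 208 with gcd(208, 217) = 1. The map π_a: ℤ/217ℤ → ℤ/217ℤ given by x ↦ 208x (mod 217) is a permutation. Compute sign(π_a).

Trace 208: π^k(208) = [208, 81, 139, 51, 192, 8, 145] for k=0..6.
9 cycles of lengths [30, 30, 30, 30, 30, 30, 30, 6, 1].
With 9 cycles on 217 points, sign = (−1)^{217−9} = +1.
Check: (208/217) = +1 by Zolotarev.

+1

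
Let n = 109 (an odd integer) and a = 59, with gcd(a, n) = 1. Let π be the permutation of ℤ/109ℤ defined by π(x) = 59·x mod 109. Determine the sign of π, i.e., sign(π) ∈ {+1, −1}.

Orbit of 77 under x↦59x: [77, 74, 6, 27, 67, 29, 76]… (length divides ord_109(59)).
π_59 has 2 disjoint cycles with lengths [108, 1] on {0,…,108}.
109 − 2 = 107 transpositions; sign(π) = (−1)^107 = -1.
Via Zolotarev, sign(π_{59}) = (59|109) = -1.

-1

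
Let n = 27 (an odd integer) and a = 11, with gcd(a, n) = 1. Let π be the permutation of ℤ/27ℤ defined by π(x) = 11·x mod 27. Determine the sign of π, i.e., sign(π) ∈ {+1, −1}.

Orbit of 19 under x↦11x: [19, 20, 4, 17, 25, 5, 1]… (length divides ord_27(11)).
The orbit structure of x ↦ 11x mod 27: 4 orbits of sizes [18, 6, 2, 1].
4 cycles on 27: each ℓ→(−1)^(ℓ−1), product (−1)^23 = -1.
Zolotarev: (11|27) = -1, matching the cycle-count sign.

-1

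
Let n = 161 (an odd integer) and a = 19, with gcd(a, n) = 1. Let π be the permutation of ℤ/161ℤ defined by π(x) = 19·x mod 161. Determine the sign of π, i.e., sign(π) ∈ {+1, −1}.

+1

Start at x=38: 38 → 78 → 33 → 144 → 160 → 142 → 122 → … (one orbit).
π_19 has 5 disjoint cycles with lengths [66, 66, 22, 6, 1] on {0,…,160}.
Σ(ℓ_i−1) = 161−5 = 156; sign = (−1)^156 = +1.
Zolotarev: (19|161) = +1, matching the cycle-count sign.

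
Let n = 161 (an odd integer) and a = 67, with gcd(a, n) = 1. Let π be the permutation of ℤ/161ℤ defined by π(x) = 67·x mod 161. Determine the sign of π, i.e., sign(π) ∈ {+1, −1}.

Orbit of 128 under x↦67x: [128, 43, 144, 149, 1, 67, 142]… (length divides ord_161(67)).
π_67 has 6 disjoint cycles with lengths [66, 66, 22, 3, 3, 1] on {0,…,160}.
With 6 cycles on 161 points, sign = (−1)^{161−6} = -1.
Check: (67/161) = -1 by Zolotarev.

-1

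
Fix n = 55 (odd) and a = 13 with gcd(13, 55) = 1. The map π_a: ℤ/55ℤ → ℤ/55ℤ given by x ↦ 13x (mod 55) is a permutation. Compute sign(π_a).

+1

Orbit of 9 under x↦13x: [9, 7, 36, 28, 34, 2, 26]… (length divides ord_55(13)).
π_13 has 5 disjoint cycles with lengths [20, 20, 10, 4, 1] on {0,…,54}.
5 cycles on 55: each ℓ→(−1)^(ℓ−1), product (−1)^50 = +1.
Via Zolotarev, sign(π_{13}) = (13|55) = +1.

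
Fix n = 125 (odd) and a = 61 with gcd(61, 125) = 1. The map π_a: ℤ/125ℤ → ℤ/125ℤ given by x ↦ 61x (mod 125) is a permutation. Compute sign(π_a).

Start at x=36: 36 → 71 → 81 → 66 → 26 → 86 → 121 → … (one orbit).
π_61 has 13 disjoint cycles with lengths [25, 25, 25, 25, 5, 5, 5, 5, 1, 1, 1, 1, 1] on {0,…,124}.
sign(π) = (−1)^{n − #cycles} = (−1)^{125−13} = (−1)^112 = +1.
Zolotarev: (61|125) = +1, matching the cycle-count sign.

+1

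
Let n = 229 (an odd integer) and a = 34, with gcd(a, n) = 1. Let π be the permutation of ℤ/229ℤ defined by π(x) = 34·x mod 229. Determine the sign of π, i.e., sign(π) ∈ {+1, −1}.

Start at x=108: 108 → 8 → 43 → 88 → 15 → 52 → 165 → … (one orbit).
The orbit structure of x ↦ 34x mod 229: 4 orbits of sizes [76, 76, 76, 1].
4 cycles on 229: each ℓ→(−1)^(ℓ−1), product (−1)^225 = -1.
Zolotarev: (34|229) = -1, matching the cycle-count sign.

-1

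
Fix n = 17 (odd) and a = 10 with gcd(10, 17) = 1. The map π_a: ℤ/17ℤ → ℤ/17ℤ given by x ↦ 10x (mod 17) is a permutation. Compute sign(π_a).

Orbit of 8 under x↦10x: [8, 12, 1, 10, 15, 14, 4]… (length divides ord_17(10)).
Cycle type of π: 16 + 1; total 2 cycles.
Σ(ℓ_i−1) = 17−2 = 15; sign = (−1)^15 = -1.

-1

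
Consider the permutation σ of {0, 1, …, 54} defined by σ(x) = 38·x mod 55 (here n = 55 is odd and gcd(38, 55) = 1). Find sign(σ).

Start at x=48: 48 → 9 → 12 → 16 → 3 → 4 → 42 → … (one orbit).
π_38 has 6 disjoint cycles with lengths [20, 20, 5, 5, 4, 1] on {0,…,54}.
Σ(ℓ_i−1) = 55−6 = 49; sign = (−1)^49 = -1.
(38|55)_J = -1 (Zolotarev's lemma cross-check).

-1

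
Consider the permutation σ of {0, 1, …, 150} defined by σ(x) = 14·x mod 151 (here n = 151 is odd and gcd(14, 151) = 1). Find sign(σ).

Trace 31: π^k(31) = [31, 132, 36, 51, 110, 30, 118] for k=0..6.
π_14 has 2 disjoint cycles with lengths [150, 1] on {0,…,150}.
2 cycles on 151: each ℓ→(−1)^(ℓ−1), product (−1)^149 = -1.
Zolotarev: (14|151) = -1, matching the cycle-count sign.

-1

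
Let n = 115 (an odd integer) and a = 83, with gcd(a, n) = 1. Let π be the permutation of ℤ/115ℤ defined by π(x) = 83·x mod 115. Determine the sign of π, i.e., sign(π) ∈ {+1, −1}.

Start at x=17: 17 → 31 → 43 → 4 → 102 → 71 → 28 → … (one orbit).
Cycle type of π: 44×2 + 22 + 4 + 1; total 5 cycles.
5 cycles on 115: each ℓ→(−1)^(ℓ−1), product (−1)^110 = +1.

+1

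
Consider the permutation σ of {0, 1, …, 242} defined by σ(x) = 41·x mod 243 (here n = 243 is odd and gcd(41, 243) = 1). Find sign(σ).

-1

Trace 25: π^k(25) = [25, 53, 229, 155, 37, 59, 232] for k=0..6.
The orbit structure of x ↦ 41x mod 243: 6 orbits of sizes [162, 54, 18, 6, 2, 1].
6 cycles on 243: each ℓ→(−1)^(ℓ−1), product (−1)^237 = -1.
Check: (41/243) = -1 by Zolotarev.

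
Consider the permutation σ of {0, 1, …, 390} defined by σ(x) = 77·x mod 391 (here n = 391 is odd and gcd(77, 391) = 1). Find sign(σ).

Trace 361: π^k(361) = [361, 36, 35, 349, 285, 49, 254] for k=0..6.
Decompose π into cycles: lengths [88, 88, 88, 88, 11, 11, 8, 8, 1] (9 cycles, including the fixed point 0).
sign(π) = (−1)^{n − #cycles} = (−1)^{391−9} = (−1)^382 = +1.
(77|391)_J = +1 (Zolotarev's lemma cross-check).

+1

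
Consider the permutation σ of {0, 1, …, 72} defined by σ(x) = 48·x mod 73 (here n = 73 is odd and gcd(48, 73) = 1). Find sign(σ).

Trace 49: π^k(49) = [49, 16, 38, 72, 25, 32, 3] for k=0..6.
3 cycles of lengths [36, 36, 1].
73 − 3 = 70 transpositions; sign(π) = (−1)^70 = +1.

+1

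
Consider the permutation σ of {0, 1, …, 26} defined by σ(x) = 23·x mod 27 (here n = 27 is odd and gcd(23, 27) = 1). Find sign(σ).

-1

Start at x=25: 25 → 8 → 22 → 20 → 1 → 23 → 16 → … (one orbit).
Decompose π into cycles: lengths [18, 6, 2, 1] (4 cycles, including the fixed point 0).
4 cycles on 27: each ℓ→(−1)^(ℓ−1), product (−1)^23 = -1.
Zolotarev: (23|27) = -1, matching the cycle-count sign.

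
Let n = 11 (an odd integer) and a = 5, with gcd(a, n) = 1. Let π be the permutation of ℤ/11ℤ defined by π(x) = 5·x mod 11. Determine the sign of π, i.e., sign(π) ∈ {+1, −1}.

+1

Start at x=5: 5 → 3 → 4 → 9 → 1 → 5 (one orbit).
π_5 has 3 disjoint cycles with lengths [5, 5, 1] on {0,…,10}.
With 3 cycles on 11 points, sign = (−1)^{11−3} = +1.
Zolotarev: (5|11) = +1, matching the cycle-count sign.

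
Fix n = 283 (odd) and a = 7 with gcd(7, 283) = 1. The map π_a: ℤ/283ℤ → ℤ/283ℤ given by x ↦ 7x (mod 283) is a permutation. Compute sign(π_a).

Trace 169: π^k(169) = [169, 51, 74, 235, 230, 195, 233] for k=0..6.
π_7 has 3 disjoint cycles with lengths [141, 141, 1] on {0,…,282}.
n − c = 283 − 3 = 280; sign = (−1)^280 = +1.
(7|283)_J = +1 (Zolotarev's lemma cross-check).

+1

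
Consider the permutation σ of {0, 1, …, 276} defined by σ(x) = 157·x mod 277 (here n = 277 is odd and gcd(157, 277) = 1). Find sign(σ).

+1

Orbit of 164 under x↦157x: [164, 264, 175, 52, 131, 69, 30]… (length divides ord_277(157)).
13 cycles of lengths [23, 23, 23, 23, 23, 23, 23, 23, 23, 23, 23, 23, 1].
277 − 13 = 264 transpositions; sign(π) = (−1)^264 = +1.
(157|277)_J = +1 (Zolotarev's lemma cross-check).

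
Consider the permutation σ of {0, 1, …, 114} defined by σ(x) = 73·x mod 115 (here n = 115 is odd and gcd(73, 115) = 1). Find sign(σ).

Orbit of 29 under x↦73x: [29, 47, 96, 108, 64, 72, 81]… (length divides ord_115(73)).
Cycle type of π: 44×2 + 11×2 + 4 + 1; total 6 cycles.
115 − 6 = 109 transpositions; sign(π) = (−1)^109 = -1.
Zolotarev: (73|115) = -1, matching the cycle-count sign.

-1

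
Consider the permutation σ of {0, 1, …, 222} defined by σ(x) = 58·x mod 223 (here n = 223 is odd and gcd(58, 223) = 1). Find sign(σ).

Orbit of 17 under x↦58x: [17, 94, 100, 2, 116, 38, 197]… (length divides ord_223(58)).
Decompose π into cycles: lengths [111, 111, 1] (3 cycles, including the fixed point 0).
With 3 cycles on 223 points, sign = (−1)^{223−3} = +1.
(58|223)_J = +1 (Zolotarev's lemma cross-check).

+1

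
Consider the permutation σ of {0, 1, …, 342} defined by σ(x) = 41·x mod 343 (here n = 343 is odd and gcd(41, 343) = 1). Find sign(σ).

Start at x=337: 337 → 97 → 204 → 132 → 267 → 314 → 183 → … (one orbit).
Cycle lengths of π_41 on ℤ/343ℤ: [98, 98, 98, 14, 14, 14, 2, 2, 2, 1]; 10 cycles in total.
Σ(ℓ_i−1) = 343−10 = 333; sign = (−1)^333 = -1.

-1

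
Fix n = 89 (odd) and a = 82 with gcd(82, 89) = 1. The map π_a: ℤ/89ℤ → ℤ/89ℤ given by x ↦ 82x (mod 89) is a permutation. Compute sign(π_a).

-1

Orbit of 71 under x↦82x: [71, 37, 8, 33, 36, 15, 73]… (length divides ord_89(82)).
π_82 has 2 disjoint cycles with lengths [88, 1] on {0,…,88}.
n − c = 89 − 2 = 87; sign = (−1)^87 = -1.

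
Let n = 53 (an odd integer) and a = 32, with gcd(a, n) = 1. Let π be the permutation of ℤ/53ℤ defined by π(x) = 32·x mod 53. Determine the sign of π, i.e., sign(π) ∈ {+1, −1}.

-1

Start at x=49: 49 → 31 → 38 → 50 → 10 → 2 → 11 → … (one orbit).
2 cycles of lengths [52, 1].
With 2 cycles on 53 points, sign = (−1)^{53−2} = -1.
The Jacobi symbol (32|53) = -1 (Zolotarev) agrees.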